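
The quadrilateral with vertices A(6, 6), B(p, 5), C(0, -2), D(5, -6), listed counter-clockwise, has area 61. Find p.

-2

The doubled signed area Σ (x_i y_{i+1} − x_{i+1} y_i) is linear in p.
With p=0 it equals 106; the coefficient of p is -8 (from the two edges through B).
So -8·p + 106 = 2·61 = 122 ⇒ p = -2.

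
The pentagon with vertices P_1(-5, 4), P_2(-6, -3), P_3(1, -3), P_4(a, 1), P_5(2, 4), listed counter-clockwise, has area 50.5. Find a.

Write out the shoelace sum; only the two edges meeting at P_4 involve a:
2·Area = [(1·1 − a·(-3)) + (a·4 − 2·1)] + 88
       = 7·a + 87 = 101
⇒ a = 2.

2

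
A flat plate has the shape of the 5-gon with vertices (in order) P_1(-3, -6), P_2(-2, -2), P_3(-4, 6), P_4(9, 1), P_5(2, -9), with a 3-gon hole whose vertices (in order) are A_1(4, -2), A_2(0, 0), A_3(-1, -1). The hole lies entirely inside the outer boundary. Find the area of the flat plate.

100

Outer boundary:
Apply the surveyor's formula: 2A = Σ (x_i·y_{i+1} − x_{i+1}·y_i), indices taken mod 5.
Σ = (-6) + (-20) + (-58) + (-83) + (-39) = -206
Area = |Σ|/2 = 103.
Hole:
Apply the shoelace (surveyor's) formula: 2A = Σ (x_i·y_{i+1} − x_{i+1}·y_i), indices taken mod 3.
A_1→A_2: (4)(0) − (0)(-2) = 0
A_2→A_3: (0)(-1) − (-1)(0) = 0
A_3→A_1: (-1)(-2) − (4)(-1) = 6
Σ = 6
Area = |Σ|/2 = 3.
Net area = 103 − 3 = 100.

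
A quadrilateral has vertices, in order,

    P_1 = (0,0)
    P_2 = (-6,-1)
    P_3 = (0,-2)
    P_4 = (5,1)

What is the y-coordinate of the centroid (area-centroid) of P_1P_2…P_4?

Apply the surveyor's formula. First the cross-terms c_i = x_i·y_{i+1} − x_{i+1}·y_i:
  0, 12, 10, 0  ⇒  2A = 22, A = 11.
Then Σ (y_i + y_{i+1})·c_i = -46, so ȳ = -46 / (6·11) = -23/33.

-23/33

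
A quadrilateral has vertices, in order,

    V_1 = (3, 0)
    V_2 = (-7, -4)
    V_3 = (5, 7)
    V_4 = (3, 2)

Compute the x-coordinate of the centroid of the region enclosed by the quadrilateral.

Apply the shoelace formula. First the cross-terms c_i = x_i·y_{i+1} − x_{i+1}·y_i:
  -12, -29, -11, -6  ⇒  2A = -58, A = -29.
Then Σ (x_i + x_{i+1})·c_i = -18, so x̄ = -18 / (6·(-29)) = 3/29.

3/29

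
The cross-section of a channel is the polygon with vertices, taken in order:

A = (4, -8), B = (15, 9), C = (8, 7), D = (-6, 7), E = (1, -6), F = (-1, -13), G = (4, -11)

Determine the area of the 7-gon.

Σ = (156) + (33) + (98) + (29) + (-19) + (63) + (12) = 372
Area = |Σ|/2 = 186.

186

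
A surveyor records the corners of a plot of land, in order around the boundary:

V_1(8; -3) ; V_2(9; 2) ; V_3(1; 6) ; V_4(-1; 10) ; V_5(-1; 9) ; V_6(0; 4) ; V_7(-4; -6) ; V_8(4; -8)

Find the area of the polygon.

116

Apply the surveyor's formula: 2A = Σ (x_i·y_{i+1} − x_{i+1}·y_i), indices taken mod 8.
Σ = (43) + (52) + (16) + (1) + (-4) + (16) + (56) + (52) = 232
Area = |Σ|/2 = 116.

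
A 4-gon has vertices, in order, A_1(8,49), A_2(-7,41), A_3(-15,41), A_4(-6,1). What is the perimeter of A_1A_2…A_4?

116

|A_1A_2| = √((-15)² + (-8)²) = √289 = 17
|A_2A_3| = √((-8)² + (0)²) = √64 = 8
|A_3A_4| = √((9)² + (-40)²) = √1681 = 41
|A_4A_1| = √((14)² + (48)²) = √2500 = 50
Perimeter = 17 + 8 + 41 + 50 = 116.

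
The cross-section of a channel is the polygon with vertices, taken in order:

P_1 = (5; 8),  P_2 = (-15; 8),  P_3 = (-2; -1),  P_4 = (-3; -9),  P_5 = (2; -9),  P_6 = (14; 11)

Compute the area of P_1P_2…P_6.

Apply the surveyor's formula: 2A = Σ (x_i·y_{i+1} − x_{i+1}·y_i), indices taken mod 6.
Cross-terms: 160, 31, 15, 45, 148, 57  ⇒  Σ = 456
Area = |Σ|/2 = 228.

228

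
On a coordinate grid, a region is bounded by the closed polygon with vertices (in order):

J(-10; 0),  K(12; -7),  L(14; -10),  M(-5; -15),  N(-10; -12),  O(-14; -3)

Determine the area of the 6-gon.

Apply Gauss's area formula: 2A = Σ (x_i·y_{i+1} − x_{i+1}·y_i), indices taken mod 6.
Σ = (70) + (-22) + (-260) + (-90) + (-138) + (-30) = -470
Area = |Σ|/2 = 235.

235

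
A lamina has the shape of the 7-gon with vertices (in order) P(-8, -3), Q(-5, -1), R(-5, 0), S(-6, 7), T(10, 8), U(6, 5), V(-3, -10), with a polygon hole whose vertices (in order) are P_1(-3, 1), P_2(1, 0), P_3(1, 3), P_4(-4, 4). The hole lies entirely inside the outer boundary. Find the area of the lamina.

Outer boundary:
Apply Gauss's area formula: 2A = Σ (x_i·y_{i+1} − x_{i+1}·y_i), indices taken mod 7.
Σ = (-7) + (-5) + (-35) + (-118) + (2) + (-45) + (-71) = -279
Area = |Σ|/2 = 139.5.
Hole:
Apply Gauss's area formula: 2A = Σ (x_i·y_{i+1} − x_{i+1}·y_i), indices taken mod 4.
Σ = (-1) + (3) + (16) + (8) = 26
Area = |Σ|/2 = 13.
Net area = 139.5 − 13 = 126.5.

126.5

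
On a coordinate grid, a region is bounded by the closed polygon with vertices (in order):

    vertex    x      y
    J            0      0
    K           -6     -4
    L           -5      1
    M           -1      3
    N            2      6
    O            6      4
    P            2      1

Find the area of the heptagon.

41

J→K: (0)(-4) − (-6)(0) = 0
K→L: (-6)(1) − (-5)(-4) = -26
L→M: (-5)(3) − (-1)(1) = -14
M→N: (-1)(6) − (2)(3) = -12
N→O: (2)(4) − (6)(6) = -28
O→P: (6)(1) − (2)(4) = -2
P→J: (2)(0) − (0)(1) = 0
Σ = -82
Area = |Σ|/2 = 41.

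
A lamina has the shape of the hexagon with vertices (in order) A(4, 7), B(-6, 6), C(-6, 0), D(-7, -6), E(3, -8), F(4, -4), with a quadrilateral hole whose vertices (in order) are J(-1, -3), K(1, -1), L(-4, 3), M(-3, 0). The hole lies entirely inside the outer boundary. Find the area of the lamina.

127.5

Outer boundary:
A→B: (4)(6) − (-6)(7) = 66
B→C: (-6)(0) − (-6)(6) = 36
C→D: (-6)(-6) − (-7)(0) = 36
D→E: (-7)(-8) − (3)(-6) = 74
E→F: (3)(-4) − (4)(-8) = 20
F→A: (4)(7) − (4)(-4) = 44
Σ = 276
Area = |Σ|/2 = 138.
Hole:
Σ = (4) + (-1) + (9) + (9) = 21
Area = |Σ|/2 = 10.5.
Net area = 138 − 10.5 = 127.5.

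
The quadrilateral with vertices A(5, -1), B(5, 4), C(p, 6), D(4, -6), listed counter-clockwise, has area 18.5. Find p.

Write out the shoelace sum; only the two edges meeting at C involve p:
2·Area = [(5·6 − p·4) + (p·(-6) − 4·6)] + 51
       = -10·p + 57 = 37
⇒ p = 2.

2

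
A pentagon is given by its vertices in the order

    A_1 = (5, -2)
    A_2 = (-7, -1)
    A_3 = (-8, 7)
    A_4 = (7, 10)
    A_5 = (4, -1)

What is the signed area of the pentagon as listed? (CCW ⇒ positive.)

-127.5

Cross-terms: -19, -57, -129, -47, -3  ⇒  Σ = -255
Signed area = Σ/2 = -127.5 (negative ⇒ clockwise traversal).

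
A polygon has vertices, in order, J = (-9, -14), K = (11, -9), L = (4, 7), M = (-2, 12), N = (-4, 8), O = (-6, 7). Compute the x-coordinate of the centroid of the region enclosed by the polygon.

Apply the shoelace (surveyor's) formula. First the cross-terms c_i = x_i·y_{i+1} − x_{i+1}·y_i:
  235, 113, 62, 32, 20, 147  ⇒  2A = 609, A = 304.5.
Then Σ (x_i + x_{i+1})·c_i = -308, so x̄ = -308 / (6·304.5) = -44/261.

-44/261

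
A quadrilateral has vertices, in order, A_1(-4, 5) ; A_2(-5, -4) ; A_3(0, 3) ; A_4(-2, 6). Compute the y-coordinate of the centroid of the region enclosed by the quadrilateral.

Apply the shoelace (surveyor's) formula. First the cross-terms c_i = x_i·y_{i+1} − x_{i+1}·y_i:
  41, -15, 6, 14  ⇒  2A = 46, A = 23.
Then Σ (y_i + y_{i+1})·c_i = 264, so ȳ = 264 / (6·23) = 44/23.

44/23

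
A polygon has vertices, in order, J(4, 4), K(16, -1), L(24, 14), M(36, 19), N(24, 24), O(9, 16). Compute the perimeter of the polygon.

86

|JK| = √((12)² + (-5)²) = √169 = 13
|KL| = √((8)² + (15)²) = √289 = 17
|LM| = √((12)² + (5)²) = √169 = 13
|MN| = √((-12)² + (5)²) = √169 = 13
|NO| = √((-15)² + (-8)²) = √289 = 17
|OJ| = √((-5)² + (-12)²) = √169 = 13
Perimeter = 13 + 17 + 13 + 13 + 17 + 13 = 86.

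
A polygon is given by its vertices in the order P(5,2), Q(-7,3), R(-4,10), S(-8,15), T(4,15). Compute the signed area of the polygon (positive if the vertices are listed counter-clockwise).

-128

Apply Gauss's area formula: 2A = Σ (x_i·y_{i+1} − x_{i+1}·y_i), indices taken mod 5.
Cross-terms: 29, -58, 20, -180, -67  ⇒  Σ = -256
Signed area = Σ/2 = -128 (negative ⇒ clockwise traversal).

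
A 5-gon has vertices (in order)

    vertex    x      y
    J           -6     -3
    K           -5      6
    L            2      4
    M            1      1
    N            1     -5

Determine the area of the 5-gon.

Apply Gauss's area formula: 2A = Σ (x_i·y_{i+1} − x_{i+1}·y_i), indices taken mod 5.
J→K: (-6)(6) − (-5)(-3) = -51
K→L: (-5)(4) − (2)(6) = -32
L→M: (2)(1) − (1)(4) = -2
M→N: (1)(-5) − (1)(1) = -6
N→J: (1)(-3) − (-6)(-5) = -33
Σ = -124
Area = |Σ|/2 = 62.

62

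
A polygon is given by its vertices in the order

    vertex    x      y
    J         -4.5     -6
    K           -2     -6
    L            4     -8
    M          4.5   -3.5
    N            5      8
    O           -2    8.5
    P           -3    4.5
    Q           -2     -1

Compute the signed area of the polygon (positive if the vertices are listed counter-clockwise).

112.5

Apply Gauss's area formula: 2A = Σ (x_i·y_{i+1} − x_{i+1}·y_i), indices taken mod 8.
Σ = (15) + (40) + (22) + (53.5) + (58.5) + (16.5) + (12) + (7.5) = 225
Signed area = Σ/2 = 112.5 (positive ⇒ counter-clockwise traversal).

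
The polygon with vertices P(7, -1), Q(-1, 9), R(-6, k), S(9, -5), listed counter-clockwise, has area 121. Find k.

-7

Write out the shoelace sum; only the two edges meeting at R involve k:
2·Area = [((-1)·k − (-6)·9) + ((-6)·(-5) − 9·k)] + 88
       = -10·k + 172 = 242
⇒ k = -7.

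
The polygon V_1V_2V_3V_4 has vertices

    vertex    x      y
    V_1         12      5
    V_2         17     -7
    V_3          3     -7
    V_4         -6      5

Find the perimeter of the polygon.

60

|V_1V_2| = √((5)² + (-12)²) = √169 = 13
|V_2V_3| = √((-14)² + (0)²) = √196 = 14
|V_3V_4| = √((-9)² + (12)²) = √225 = 15
|V_4V_1| = √((18)² + (0)²) = √324 = 18
Perimeter = 13 + 14 + 15 + 18 = 60.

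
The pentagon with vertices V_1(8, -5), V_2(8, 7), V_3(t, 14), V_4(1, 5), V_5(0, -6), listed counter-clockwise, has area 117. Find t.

Write out the shoelace sum; only the two edges meeting at V_3 involve t:
2·Area = [(8·14 − t·7) + (t·5 − 1·14)] + 138
       = -2·t + 236 = 234
⇒ t = 1.

1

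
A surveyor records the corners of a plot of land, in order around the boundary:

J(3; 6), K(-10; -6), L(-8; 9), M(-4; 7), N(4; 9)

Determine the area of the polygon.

Apply the shoelace formula: 2A = Σ (x_i·y_{i+1} − x_{i+1}·y_i), indices taken mod 5.
Cross-terms: 42, -138, -20, -64, -3  ⇒  Σ = -183
Area = |Σ|/2 = 91.5.

91.5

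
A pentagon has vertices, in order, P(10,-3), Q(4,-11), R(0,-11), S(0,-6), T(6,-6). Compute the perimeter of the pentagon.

|PQ| = √((-6)² + (-8)²) = √100 = 10
|QR| = √((-4)² + (0)²) = √16 = 4
|RS| = √((0)² + (5)²) = √25 = 5
|ST| = √((6)² + (0)²) = √36 = 6
|TP| = √((4)² + (3)²) = √25 = 5
Perimeter = 10 + 4 + 5 + 6 + 5 = 30.

30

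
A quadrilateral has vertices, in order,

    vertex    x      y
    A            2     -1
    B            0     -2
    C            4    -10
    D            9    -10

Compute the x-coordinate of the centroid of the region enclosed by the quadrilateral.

Apply the shoelace formula. First the cross-terms c_i = x_i·y_{i+1} − x_{i+1}·y_i:
  -4, 8, 50, 11  ⇒  2A = 65, A = 32.5.
Then Σ (x_i + x_{i+1})·c_i = 795, so x̄ = 795 / (6·32.5) = 53/13.

53/13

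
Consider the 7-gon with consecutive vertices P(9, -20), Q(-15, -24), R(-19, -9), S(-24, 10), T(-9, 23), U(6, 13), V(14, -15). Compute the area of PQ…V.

1188.5

Σ = (-516) + (-321) + (-406) + (-462) + (-255) + (-272) + (-145) = -2377
Area = |Σ|/2 = 1188.5.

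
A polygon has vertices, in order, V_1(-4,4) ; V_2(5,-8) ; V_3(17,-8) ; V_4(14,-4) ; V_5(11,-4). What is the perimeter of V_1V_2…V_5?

|V_1V_2| = √((9)² + (-12)²) = √225 = 15
|V_2V_3| = √((12)² + (0)²) = √144 = 12
|V_3V_4| = √((-3)² + (4)²) = √25 = 5
|V_4V_5| = √((-3)² + (0)²) = √9 = 3
|V_5V_1| = √((-15)² + (8)²) = √289 = 17
Perimeter = 15 + 12 + 5 + 3 + 17 = 52.

52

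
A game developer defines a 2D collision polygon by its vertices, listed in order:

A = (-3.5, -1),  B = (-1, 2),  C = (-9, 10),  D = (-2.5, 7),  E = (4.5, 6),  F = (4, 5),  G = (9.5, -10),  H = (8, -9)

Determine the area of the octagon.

109.25

Cross-terms: -8, 8, -38, -46.5, -1.5, -87.5, -5.5, -39.5  ⇒  Σ = -218.5
Area = |Σ|/2 = 109.25.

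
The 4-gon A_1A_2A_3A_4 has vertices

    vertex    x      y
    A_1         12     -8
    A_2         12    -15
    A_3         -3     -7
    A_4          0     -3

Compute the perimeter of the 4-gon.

|A_1A_2| = √((0)² + (-7)²) = √49 = 7
|A_2A_3| = √((-15)² + (8)²) = √289 = 17
|A_3A_4| = √((3)² + (4)²) = √25 = 5
|A_4A_1| = √((12)² + (-5)²) = √169 = 13
Perimeter = 7 + 17 + 5 + 13 = 42.

42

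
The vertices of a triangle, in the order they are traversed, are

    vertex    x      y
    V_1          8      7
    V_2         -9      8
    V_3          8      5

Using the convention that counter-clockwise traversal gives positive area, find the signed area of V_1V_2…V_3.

Apply the shoelace (surveyor's) formula: 2A = Σ (x_i·y_{i+1} − x_{i+1}·y_i), indices taken mod 3.
Cross-terms: 127, -109, 16  ⇒  Σ = 34
Signed area = Σ/2 = 17 (positive ⇒ counter-clockwise traversal).

17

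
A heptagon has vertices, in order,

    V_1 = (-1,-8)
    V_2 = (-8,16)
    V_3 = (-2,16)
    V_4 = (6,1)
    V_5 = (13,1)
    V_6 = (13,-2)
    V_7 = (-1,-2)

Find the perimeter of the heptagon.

|V_1V_2| = √((-7)² + (24)²) = √625 = 25
|V_2V_3| = √((6)² + (0)²) = √36 = 6
|V_3V_4| = √((8)² + (-15)²) = √289 = 17
|V_4V_5| = √((7)² + (0)²) = √49 = 7
|V_5V_6| = √((0)² + (-3)²) = √9 = 3
|V_6V_7| = √((-14)² + (0)²) = √196 = 14
|V_7V_1| = √((0)² + (-6)²) = √36 = 6
Perimeter = 25 + 6 + 17 + 7 + 3 + 14 + 6 = 78.

78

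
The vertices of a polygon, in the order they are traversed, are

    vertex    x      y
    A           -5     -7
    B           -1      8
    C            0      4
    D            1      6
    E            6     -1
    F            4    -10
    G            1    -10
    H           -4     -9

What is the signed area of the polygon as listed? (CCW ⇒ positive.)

-122

Cross-terms: -47, -4, -4, -37, -56, -30, -49, -17  ⇒  Σ = -244
Signed area = Σ/2 = -122 (negative ⇒ clockwise traversal).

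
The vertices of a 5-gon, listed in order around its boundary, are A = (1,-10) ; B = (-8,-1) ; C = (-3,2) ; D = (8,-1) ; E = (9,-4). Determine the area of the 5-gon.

Σ = (-81) + (-19) + (-13) + (-23) + (-86) = -222
Area = |Σ|/2 = 111.

111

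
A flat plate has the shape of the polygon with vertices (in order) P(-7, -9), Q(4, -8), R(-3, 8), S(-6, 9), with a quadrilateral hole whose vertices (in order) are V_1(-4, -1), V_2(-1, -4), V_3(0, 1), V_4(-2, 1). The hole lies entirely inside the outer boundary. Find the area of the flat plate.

108

Outer boundary:
Cross-terms: 92, 8, 21, 117  ⇒  Σ = 238
Area = |Σ|/2 = 119.
Hole:
Σ = (15) + (-1) + (2) + (6) = 22
Area = |Σ|/2 = 11.
Net area = 119 − 11 = 108.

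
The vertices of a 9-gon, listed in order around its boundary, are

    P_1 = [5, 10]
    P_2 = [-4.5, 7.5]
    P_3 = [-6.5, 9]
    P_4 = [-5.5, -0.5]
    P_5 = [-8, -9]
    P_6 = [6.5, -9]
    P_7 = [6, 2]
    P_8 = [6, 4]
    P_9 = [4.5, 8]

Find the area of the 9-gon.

Apply the surveyor's formula: 2A = Σ (x_i·y_{i+1} − x_{i+1}·y_i), indices taken mod 9.
Σ = (82.5) + (8.25) + (52.75) + (45.5) + (130.5) + (67) + (12) + (30) + (5) = 433.5
Area = |Σ|/2 = 216.75.

216.75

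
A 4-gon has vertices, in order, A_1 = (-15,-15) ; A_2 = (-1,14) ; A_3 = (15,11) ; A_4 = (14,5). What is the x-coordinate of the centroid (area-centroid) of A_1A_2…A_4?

Apply the surveyor's formula. First the cross-terms c_i = x_i·y_{i+1} − x_{i+1}·y_i:
  -225, -221, -79, -135  ⇒  2A = -660, A = -330.
Then Σ (x_i + x_{i+1})·c_i = -1650, so x̄ = -1650 / (6·(-330)) = 5/6.

5/6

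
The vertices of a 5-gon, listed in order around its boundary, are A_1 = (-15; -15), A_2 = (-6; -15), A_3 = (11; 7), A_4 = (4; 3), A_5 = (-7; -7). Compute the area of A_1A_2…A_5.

128

Σ = (135) + (123) + (5) + (-7) + (0) = 256
Area = |Σ|/2 = 128.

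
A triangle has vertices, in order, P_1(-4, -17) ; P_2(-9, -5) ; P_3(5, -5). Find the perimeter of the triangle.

42

|P_1P_2| = √((-5)² + (12)²) = √169 = 13
|P_2P_3| = √((14)² + (0)²) = √196 = 14
|P_3P_1| = √((-9)² + (-12)²) = √225 = 15
Perimeter = 13 + 14 + 15 = 42.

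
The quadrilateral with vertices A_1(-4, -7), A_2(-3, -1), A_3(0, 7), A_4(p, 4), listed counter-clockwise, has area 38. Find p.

The doubled signed area Σ (x_i y_{i+1} − x_{i+1} y_i) is linear in p.
With p=0 it equals -22; the coefficient of p is -14 (from the two edges through A_4).
So -14·p + -22 = 2·38 = 76 ⇒ p = -7.

-7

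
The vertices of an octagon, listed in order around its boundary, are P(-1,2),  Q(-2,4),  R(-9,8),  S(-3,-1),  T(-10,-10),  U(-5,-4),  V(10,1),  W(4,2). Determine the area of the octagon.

62

Apply the shoelace (surveyor's) formula: 2A = Σ (x_i·y_{i+1} − x_{i+1}·y_i), indices taken mod 8.
Σ = (0) + (20) + (33) + (20) + (-10) + (35) + (16) + (10) = 124
Area = |Σ|/2 = 62.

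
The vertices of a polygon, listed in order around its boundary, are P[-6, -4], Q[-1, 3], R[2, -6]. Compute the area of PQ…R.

Cross-terms: -22, 0, -44  ⇒  Σ = -66
Area = |Σ|/2 = 33.

33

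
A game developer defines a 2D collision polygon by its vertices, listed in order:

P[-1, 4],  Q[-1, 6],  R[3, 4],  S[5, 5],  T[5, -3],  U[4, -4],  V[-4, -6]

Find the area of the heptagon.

69.5

Apply the surveyor's formula: 2A = Σ (x_i·y_{i+1} − x_{i+1}·y_i), indices taken mod 7.
Σ = (-2) + (-22) + (-5) + (-40) + (-8) + (-40) + (-22) = -139
Area = |Σ|/2 = 69.5.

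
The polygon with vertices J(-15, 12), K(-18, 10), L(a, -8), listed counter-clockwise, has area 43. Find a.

-2

Write out the shoelace sum; only the two edges meeting at L involve a:
2·Area = [((-18)·(-8) − a·10) + (a·12 − (-15)·(-8))] + 66
       = 2·a + 90 = 86
⇒ a = -2.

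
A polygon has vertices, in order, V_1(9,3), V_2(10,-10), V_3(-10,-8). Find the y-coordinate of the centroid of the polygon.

Apply the shoelace formula. First the cross-terms c_i = x_i·y_{i+1} − x_{i+1}·y_i:
  -120, -180, 42  ⇒  2A = -258, A = -129.
Then Σ (y_i + y_{i+1})·c_i = 3870, so ȳ = 3870 / (6·(-129)) = -5.

-5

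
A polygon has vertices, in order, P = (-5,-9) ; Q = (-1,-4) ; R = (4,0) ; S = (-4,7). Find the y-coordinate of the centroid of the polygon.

Apply the surveyor's formula. First the cross-terms c_i = x_i·y_{i+1} − x_{i+1}·y_i:
  11, 16, 28, 71  ⇒  2A = 126, A = 63.
Then Σ (y_i + y_{i+1})·c_i = -153, so ȳ = -153 / (6·63) = -17/42.

-17/42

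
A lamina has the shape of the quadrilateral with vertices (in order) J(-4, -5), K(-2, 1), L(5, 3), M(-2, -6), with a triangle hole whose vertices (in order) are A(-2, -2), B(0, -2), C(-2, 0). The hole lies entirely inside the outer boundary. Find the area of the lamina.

29.5

Outer boundary:
Σ = (-14) + (-11) + (-24) + (-14) = -63
Area = |Σ|/2 = 31.5.
Hole:
Cross-terms: 4, -4, 4  ⇒  Σ = 4
Area = |Σ|/2 = 2.
Net area = 31.5 − 2 = 29.5.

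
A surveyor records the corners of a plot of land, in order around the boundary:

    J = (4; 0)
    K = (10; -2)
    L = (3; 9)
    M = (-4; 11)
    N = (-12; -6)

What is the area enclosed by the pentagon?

168.5

Cross-terms: -8, 96, 69, 156, 24  ⇒  Σ = 337
Area = |Σ|/2 = 168.5.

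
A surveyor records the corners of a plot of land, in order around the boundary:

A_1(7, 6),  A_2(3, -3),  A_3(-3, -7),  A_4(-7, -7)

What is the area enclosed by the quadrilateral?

A_1→A_2: (7)(-3) − (3)(6) = -39
A_2→A_3: (3)(-7) − (-3)(-3) = -30
A_3→A_4: (-3)(-7) − (-7)(-7) = -28
A_4→A_1: (-7)(6) − (7)(-7) = 7
Σ = -90
Area = |Σ|/2 = 45.

45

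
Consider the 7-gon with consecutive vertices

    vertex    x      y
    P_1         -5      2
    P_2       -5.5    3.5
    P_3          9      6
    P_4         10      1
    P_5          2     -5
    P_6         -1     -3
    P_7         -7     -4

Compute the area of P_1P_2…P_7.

118

Apply the shoelace (surveyor's) formula: 2A = Σ (x_i·y_{i+1} − x_{i+1}·y_i), indices taken mod 7.
Cross-terms: -6.5, -64.5, -51, -52, -11, -17, -34  ⇒  Σ = -236
Area = |Σ|/2 = 118.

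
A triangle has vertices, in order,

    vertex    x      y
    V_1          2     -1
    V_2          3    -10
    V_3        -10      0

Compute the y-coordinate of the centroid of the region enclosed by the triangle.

Apply the shoelace formula. First the cross-terms c_i = x_i·y_{i+1} − x_{i+1}·y_i:
  -17, -100, 10  ⇒  2A = -107, A = -53.5.
Then Σ (y_i + y_{i+1})·c_i = 1177, so ȳ = 1177 / (6·(-53.5)) = -11/3.

-11/3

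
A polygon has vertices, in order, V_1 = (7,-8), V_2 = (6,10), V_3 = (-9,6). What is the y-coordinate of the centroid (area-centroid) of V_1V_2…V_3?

8/3

Apply Gauss's area formula. First the cross-terms c_i = x_i·y_{i+1} − x_{i+1}·y_i:
  118, 126, 30  ⇒  2A = 274, A = 137.
Then Σ (y_i + y_{i+1})·c_i = 2192, so ȳ = 2192 / (6·137) = 8/3.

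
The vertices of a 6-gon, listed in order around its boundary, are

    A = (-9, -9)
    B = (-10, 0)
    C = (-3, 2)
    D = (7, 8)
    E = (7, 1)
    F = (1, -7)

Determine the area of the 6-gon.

159.5

Apply the shoelace formula: 2A = Σ (x_i·y_{i+1} − x_{i+1}·y_i), indices taken mod 6.
A→B: (-9)(0) − (-10)(-9) = -90
B→C: (-10)(2) − (-3)(0) = -20
C→D: (-3)(8) − (7)(2) = -38
D→E: (7)(1) − (7)(8) = -49
E→F: (7)(-7) − (1)(1) = -50
F→A: (1)(-9) − (-9)(-7) = -72
Σ = -319
Area = |Σ|/2 = 159.5.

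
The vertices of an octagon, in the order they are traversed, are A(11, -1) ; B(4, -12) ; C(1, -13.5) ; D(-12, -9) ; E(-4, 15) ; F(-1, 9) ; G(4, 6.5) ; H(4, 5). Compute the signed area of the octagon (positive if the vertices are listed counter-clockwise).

Apply the shoelace formula: 2A = Σ (x_i·y_{i+1} − x_{i+1}·y_i), indices taken mod 8.
A→B: (11)(-12) − (4)(-1) = -128
B→C: (4)(-13.5) − (1)(-12) = -42
C→D: (1)(-9) − (-12)(-13.5) = -171
D→E: (-12)(15) − (-4)(-9) = -216
E→F: (-4)(9) − (-1)(15) = -21
F→G: (-1)(6.5) − (4)(9) = -42.5
G→H: (4)(5) − (4)(6.5) = -6
H→A: (4)(-1) − (11)(5) = -59
Σ = -685.5
Signed area = Σ/2 = -342.75 (negative ⇒ clockwise traversal).

-342.75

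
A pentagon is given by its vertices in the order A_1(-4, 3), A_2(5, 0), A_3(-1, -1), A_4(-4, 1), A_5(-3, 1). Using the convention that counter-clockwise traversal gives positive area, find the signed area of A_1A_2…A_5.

Apply the surveyor's formula: 2A = Σ (x_i·y_{i+1} − x_{i+1}·y_i), indices taken mod 5.
Σ = (-15) + (-5) + (-5) + (-1) + (-5) = -31
Signed area = Σ/2 = -15.5 (negative ⇒ clockwise traversal).

-15.5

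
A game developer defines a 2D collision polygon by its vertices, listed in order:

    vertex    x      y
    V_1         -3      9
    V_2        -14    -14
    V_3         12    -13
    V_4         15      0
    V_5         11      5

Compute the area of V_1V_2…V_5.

451

Apply the surveyor's formula: 2A = Σ (x_i·y_{i+1} − x_{i+1}·y_i), indices taken mod 5.
Σ = (168) + (350) + (195) + (75) + (114) = 902
Area = |Σ|/2 = 451.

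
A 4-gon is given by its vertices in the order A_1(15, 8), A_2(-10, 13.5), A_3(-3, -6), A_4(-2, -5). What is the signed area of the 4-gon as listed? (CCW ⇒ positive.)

222.5

Σ = (282.5) + (100.5) + (3) + (59) = 445
Signed area = Σ/2 = 222.5 (positive ⇒ counter-clockwise traversal).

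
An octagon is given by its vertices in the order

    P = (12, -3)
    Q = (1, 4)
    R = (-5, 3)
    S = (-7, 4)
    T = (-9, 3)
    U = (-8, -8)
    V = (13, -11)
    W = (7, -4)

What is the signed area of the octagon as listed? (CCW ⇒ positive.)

Cross-terms: 51, 23, 1, 15, 96, 192, 25, 27  ⇒  Σ = 430
Signed area = Σ/2 = 215 (positive ⇒ counter-clockwise traversal).

215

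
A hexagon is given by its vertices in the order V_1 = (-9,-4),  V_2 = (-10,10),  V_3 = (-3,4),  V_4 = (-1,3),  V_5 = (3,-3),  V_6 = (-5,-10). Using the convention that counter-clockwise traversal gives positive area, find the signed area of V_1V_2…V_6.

-133

Apply the surveyor's formula: 2A = Σ (x_i·y_{i+1} − x_{i+1}·y_i), indices taken mod 6.
Σ = (-130) + (-10) + (-5) + (-6) + (-45) + (-70) = -266
Signed area = Σ/2 = -133 (negative ⇒ clockwise traversal).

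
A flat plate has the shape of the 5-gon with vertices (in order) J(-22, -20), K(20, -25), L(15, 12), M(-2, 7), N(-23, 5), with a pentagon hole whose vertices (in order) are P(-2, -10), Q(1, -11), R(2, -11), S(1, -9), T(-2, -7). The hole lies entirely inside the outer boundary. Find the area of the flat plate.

Outer boundary:
Apply the surveyor's formula: 2A = Σ (x_i·y_{i+1} − x_{i+1}·y_i), indices taken mod 5.
Σ = (950) + (615) + (129) + (151) + (570) = 2415
Area = |Σ|/2 = 1207.5.
Hole:
Apply the shoelace formula: 2A = Σ (x_i·y_{i+1} − x_{i+1}·y_i), indices taken mod 5.
Cross-terms: 32, 11, -7, -25, 6  ⇒  Σ = 17
Area = |Σ|/2 = 8.5.
Net area = 1207.5 − 8.5 = 1199.

1199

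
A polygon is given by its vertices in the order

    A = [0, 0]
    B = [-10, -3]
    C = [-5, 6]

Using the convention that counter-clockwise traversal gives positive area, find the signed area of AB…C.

Cross-terms: 0, -75, 0  ⇒  Σ = -75
Signed area = Σ/2 = -37.5 (negative ⇒ clockwise traversal).

-37.5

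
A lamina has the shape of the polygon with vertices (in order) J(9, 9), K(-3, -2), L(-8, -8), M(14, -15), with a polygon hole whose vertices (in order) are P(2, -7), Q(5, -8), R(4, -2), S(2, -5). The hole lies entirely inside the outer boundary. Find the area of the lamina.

Outer boundary:
Apply Gauss's area formula: 2A = Σ (x_i·y_{i+1} − x_{i+1}·y_i), indices taken mod 4.
Cross-terms: 9, 8, 232, 261  ⇒  Σ = 510
Area = |Σ|/2 = 255.
Hole:
Apply the shoelace (surveyor's) formula: 2A = Σ (x_i·y_{i+1} − x_{i+1}·y_i), indices taken mod 4.
Cross-terms: 19, 22, -16, -4  ⇒  Σ = 21
Area = |Σ|/2 = 10.5.
Net area = 255 − 10.5 = 244.5.

244.5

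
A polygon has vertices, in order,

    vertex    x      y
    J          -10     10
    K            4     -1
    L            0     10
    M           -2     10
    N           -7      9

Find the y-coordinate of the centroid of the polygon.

929/153

Apply the shoelace formula. First the cross-terms c_i = x_i·y_{i+1} − x_{i+1}·y_i:
  -30, 40, 20, 52, 20  ⇒  2A = 102, A = 51.
Then Σ (y_i + y_{i+1})·c_i = 1858, so ȳ = 1858 / (6·51) = 929/153.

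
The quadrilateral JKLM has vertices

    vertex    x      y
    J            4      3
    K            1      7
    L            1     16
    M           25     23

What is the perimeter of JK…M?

|JK| = √((-3)² + (4)²) = √25 = 5
|KL| = √((0)² + (9)²) = √81 = 9
|LM| = √((24)² + (7)²) = √625 = 25
|MJ| = √((-21)² + (-20)²) = √841 = 29
Perimeter = 5 + 9 + 25 + 29 = 68.

68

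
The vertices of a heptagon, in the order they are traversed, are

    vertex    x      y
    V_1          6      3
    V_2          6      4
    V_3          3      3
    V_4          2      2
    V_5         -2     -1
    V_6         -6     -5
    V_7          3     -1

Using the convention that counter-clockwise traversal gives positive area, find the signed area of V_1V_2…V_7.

27

Apply the surveyor's formula: 2A = Σ (x_i·y_{i+1} − x_{i+1}·y_i), indices taken mod 7.
Σ = (6) + (6) + (0) + (2) + (4) + (21) + (15) = 54
Signed area = Σ/2 = 27 (positive ⇒ counter-clockwise traversal).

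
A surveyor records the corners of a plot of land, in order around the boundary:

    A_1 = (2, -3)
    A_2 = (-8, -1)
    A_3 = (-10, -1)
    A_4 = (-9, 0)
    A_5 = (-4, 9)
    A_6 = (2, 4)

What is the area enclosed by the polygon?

83

Apply the shoelace (surveyor's) formula: 2A = Σ (x_i·y_{i+1} − x_{i+1}·y_i), indices taken mod 6.
Σ = (-26) + (-2) + (-9) + (-81) + (-34) + (-14) = -166
Area = |Σ|/2 = 83.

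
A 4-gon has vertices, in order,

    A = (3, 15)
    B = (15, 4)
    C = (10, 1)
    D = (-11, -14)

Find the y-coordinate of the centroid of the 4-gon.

Apply the shoelace (surveyor's) formula. First the cross-terms c_i = x_i·y_{i+1} − x_{i+1}·y_i:
  -213, -25, -129, -123  ⇒  2A = -490, A = -245.
Then Σ (y_i + y_{i+1})·c_i = -2618, so ȳ = -2618 / (6·(-245)) = 187/105.

187/105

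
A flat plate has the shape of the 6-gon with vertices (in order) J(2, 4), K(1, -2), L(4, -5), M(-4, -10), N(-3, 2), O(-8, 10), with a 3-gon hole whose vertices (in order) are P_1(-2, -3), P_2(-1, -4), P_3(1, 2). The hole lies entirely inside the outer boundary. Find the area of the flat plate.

80.5

Outer boundary:
Apply the surveyor's formula: 2A = Σ (x_i·y_{i+1} − x_{i+1}·y_i), indices taken mod 6.
Σ = (-8) + (3) + (-60) + (-38) + (-14) + (-52) = -169
Area = |Σ|/2 = 84.5.
Hole:
Apply the shoelace (surveyor's) formula: 2A = Σ (x_i·y_{i+1} − x_{i+1}·y_i), indices taken mod 3.
P_1→P_2: (-2)(-4) − (-1)(-3) = 5
P_2→P_3: (-1)(2) − (1)(-4) = 2
P_3→P_1: (1)(-3) − (-2)(2) = 1
Σ = 8
Area = |Σ|/2 = 4.
Net area = 84.5 − 4 = 80.5.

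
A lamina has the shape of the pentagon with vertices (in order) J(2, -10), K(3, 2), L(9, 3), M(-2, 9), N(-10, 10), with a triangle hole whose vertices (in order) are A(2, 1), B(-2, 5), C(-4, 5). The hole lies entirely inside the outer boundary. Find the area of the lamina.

Outer boundary:
Apply Gauss's area formula: 2A = Σ (x_i·y_{i+1} − x_{i+1}·y_i), indices taken mod 5.
Cross-terms: 34, -9, 87, 70, 80  ⇒  Σ = 262
Area = |Σ|/2 = 131.
Hole:
Apply the shoelace (surveyor's) formula: 2A = Σ (x_i·y_{i+1} − x_{i+1}·y_i), indices taken mod 3.
Σ = (12) + (10) + (-14) = 8
Area = |Σ|/2 = 4.
Net area = 131 − 4 = 127.

127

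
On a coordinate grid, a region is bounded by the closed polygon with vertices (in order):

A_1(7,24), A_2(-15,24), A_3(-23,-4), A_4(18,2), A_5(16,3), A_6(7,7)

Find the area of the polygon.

A_1→A_2: (7)(24) − (-15)(24) = 528
A_2→A_3: (-15)(-4) − (-23)(24) = 612
A_3→A_4: (-23)(2) − (18)(-4) = 26
A_4→A_5: (18)(3) − (16)(2) = 22
A_5→A_6: (16)(7) − (7)(3) = 91
A_6→A_1: (7)(24) − (7)(7) = 119
Σ = 1398
Area = |Σ|/2 = 699.

699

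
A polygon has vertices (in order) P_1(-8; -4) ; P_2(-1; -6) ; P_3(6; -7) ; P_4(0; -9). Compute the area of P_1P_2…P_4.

Σ = (44) + (43) + (-54) + (-72) = -39
Area = |Σ|/2 = 19.5.

19.5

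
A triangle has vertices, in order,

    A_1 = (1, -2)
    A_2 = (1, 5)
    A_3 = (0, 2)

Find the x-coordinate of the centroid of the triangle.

Apply the shoelace formula. First the cross-terms c_i = x_i·y_{i+1} − x_{i+1}·y_i:
  7, 2, -2  ⇒  2A = 7, A = 3.5.
Then Σ (x_i + x_{i+1})·c_i = 14, so x̄ = 14 / (6·3.5) = 2/3.

2/3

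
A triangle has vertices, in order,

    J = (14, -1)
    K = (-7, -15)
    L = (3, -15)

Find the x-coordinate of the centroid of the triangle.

10/3

Apply Gauss's area formula. First the cross-terms c_i = x_i·y_{i+1} − x_{i+1}·y_i:
  -217, 150, 207  ⇒  2A = 140, A = 70.
Then Σ (x_i + x_{i+1})·c_i = 1400, so x̄ = 1400 / (6·70) = 10/3.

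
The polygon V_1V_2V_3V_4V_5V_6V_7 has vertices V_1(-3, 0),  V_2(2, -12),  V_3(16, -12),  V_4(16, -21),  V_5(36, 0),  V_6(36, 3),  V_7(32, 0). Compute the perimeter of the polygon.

108

|V_1V_2| = √((5)² + (-12)²) = √169 = 13
|V_2V_3| = √((14)² + (0)²) = √196 = 14
|V_3V_4| = √((0)² + (-9)²) = √81 = 9
|V_4V_5| = √((20)² + (21)²) = √841 = 29
|V_5V_6| = √((0)² + (3)²) = √9 = 3
|V_6V_7| = √((-4)² + (-3)²) = √25 = 5
|V_7V_1| = √((-35)² + (0)²) = √1225 = 35
Perimeter = 13 + 14 + 9 + 29 + 3 + 5 + 35 = 108.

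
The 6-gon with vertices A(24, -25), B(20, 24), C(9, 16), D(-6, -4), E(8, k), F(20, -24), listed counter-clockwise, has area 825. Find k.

The doubled signed area Σ (x_i y_{i+1} − x_{i+1} y_i) is linear in k.
With k=0 it equals 1156; the coefficient of k is -26 (from the two edges through E).
So -26·k + 1156 = 2·825 = 1650 ⇒ k = -19.

-19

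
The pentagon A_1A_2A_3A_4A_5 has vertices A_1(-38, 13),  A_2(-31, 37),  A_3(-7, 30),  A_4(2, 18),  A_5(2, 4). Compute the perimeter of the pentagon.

|A_1A_2| = √((7)² + (24)²) = √625 = 25
|A_2A_3| = √((24)² + (-7)²) = √625 = 25
|A_3A_4| = √((9)² + (-12)²) = √225 = 15
|A_4A_5| = √((0)² + (-14)²) = √196 = 14
|A_5A_1| = √((-40)² + (9)²) = √1681 = 41
Perimeter = 25 + 25 + 15 + 14 + 41 = 120.

120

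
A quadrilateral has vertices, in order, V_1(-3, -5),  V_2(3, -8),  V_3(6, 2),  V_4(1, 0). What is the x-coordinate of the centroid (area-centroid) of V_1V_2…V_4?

Apply the shoelace (surveyor's) formula. First the cross-terms c_i = x_i·y_{i+1} − x_{i+1}·y_i:
  39, 54, -2, -5  ⇒  2A = 86, A = 43.
Then Σ (x_i + x_{i+1})·c_i = 482, so x̄ = 482 / (6·43) = 241/129.

241/129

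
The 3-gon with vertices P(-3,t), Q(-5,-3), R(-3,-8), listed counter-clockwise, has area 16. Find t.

8

Write out the shoelace sum; only the two edges meeting at P involve t:
2·Area = [((-3)·t − (-3)·(-8)) + ((-3)·(-3) − (-5)·t)] + 31
       = 2·t + 16 = 32
⇒ t = 8.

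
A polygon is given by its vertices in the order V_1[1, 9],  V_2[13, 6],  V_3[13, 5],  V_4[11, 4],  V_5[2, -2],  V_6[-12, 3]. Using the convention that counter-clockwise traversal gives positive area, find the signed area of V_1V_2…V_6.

-143

Apply Gauss's area formula: 2A = Σ (x_i·y_{i+1} − x_{i+1}·y_i), indices taken mod 6.
Σ = (-111) + (-13) + (-3) + (-30) + (-18) + (-111) = -286
Signed area = Σ/2 = -143 (negative ⇒ clockwise traversal).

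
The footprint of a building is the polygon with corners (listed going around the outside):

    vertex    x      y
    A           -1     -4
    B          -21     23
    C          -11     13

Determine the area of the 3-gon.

Σ = (-107) + (-20) + (57) = -70
Area = |Σ|/2 = 35.

35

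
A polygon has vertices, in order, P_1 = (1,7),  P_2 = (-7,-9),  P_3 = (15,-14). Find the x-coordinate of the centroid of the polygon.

Apply the shoelace formula. First the cross-terms c_i = x_i·y_{i+1} − x_{i+1}·y_i:
  40, 233, 119  ⇒  2A = 392, A = 196.
Then Σ (x_i + x_{i+1})·c_i = 3528, so x̄ = 3528 / (6·196) = 3.

3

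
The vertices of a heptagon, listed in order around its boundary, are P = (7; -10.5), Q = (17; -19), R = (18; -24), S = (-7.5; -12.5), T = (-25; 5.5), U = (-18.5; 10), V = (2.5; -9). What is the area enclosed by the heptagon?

Cross-terms: 45.5, -66, -405, -353.75, -148.25, 141.5, 36.75  ⇒  Σ = -749.25
Area = |Σ|/2 = 374.625.

374.625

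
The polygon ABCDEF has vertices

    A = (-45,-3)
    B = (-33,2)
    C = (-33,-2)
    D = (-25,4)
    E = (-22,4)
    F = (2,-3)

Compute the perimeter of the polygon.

|AB| = √((12)² + (5)²) = √169 = 13
|BC| = √((0)² + (-4)²) = √16 = 4
|CD| = √((8)² + (6)²) = √100 = 10
|DE| = √((3)² + (0)²) = √9 = 3
|EF| = √((24)² + (-7)²) = √625 = 25
|FA| = √((-47)² + (0)²) = √2209 = 47
Perimeter = 13 + 4 + 10 + 3 + 25 + 47 = 102.

102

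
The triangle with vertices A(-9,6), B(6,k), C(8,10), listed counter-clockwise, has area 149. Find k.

Write out the shoelace sum; only the two edges meeting at B involve k:
2·Area = [((-9)·k − 6·6) + (6·10 − 8·k)] + 138
       = -17·k + 162 = 298
⇒ k = -8.

-8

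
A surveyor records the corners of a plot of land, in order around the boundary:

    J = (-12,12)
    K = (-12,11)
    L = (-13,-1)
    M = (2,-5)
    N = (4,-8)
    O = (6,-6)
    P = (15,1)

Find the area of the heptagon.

275

Apply the shoelace (surveyor's) formula: 2A = Σ (x_i·y_{i+1} − x_{i+1}·y_i), indices taken mod 7.
J→K: (-12)(11) − (-12)(12) = 12
K→L: (-12)(-1) − (-13)(11) = 155
L→M: (-13)(-5) − (2)(-1) = 67
M→N: (2)(-8) − (4)(-5) = 4
N→O: (4)(-6) − (6)(-8) = 24
O→P: (6)(1) − (15)(-6) = 96
P→J: (15)(12) − (-12)(1) = 192
Σ = 550
Area = |Σ|/2 = 275.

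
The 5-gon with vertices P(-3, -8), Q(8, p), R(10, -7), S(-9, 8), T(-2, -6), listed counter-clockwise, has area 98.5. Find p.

-8

Write out the shoelace sum; only the two edges meeting at Q involve p:
2·Area = [((-3)·p − 8·(-8)) + (8·(-7) − 10·p)] + 85
       = -13·p + 93 = 197
⇒ p = -8.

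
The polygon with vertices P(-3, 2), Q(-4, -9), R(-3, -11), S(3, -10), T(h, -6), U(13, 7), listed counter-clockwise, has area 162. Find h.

The doubled signed area Σ (x_i y_{i+1} − x_{i+1} y_i) is linear in h.
With h=0 it equals 222; the coefficient of h is 17 (from the two edges through T).
So 17·h + 222 = 2·162 = 324 ⇒ h = 6.

6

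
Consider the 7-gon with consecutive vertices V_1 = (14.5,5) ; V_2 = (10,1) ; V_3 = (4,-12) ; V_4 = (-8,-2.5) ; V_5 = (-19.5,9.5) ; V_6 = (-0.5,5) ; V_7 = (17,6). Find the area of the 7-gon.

Cross-terms: -35.5, -124, -106, -124.75, -92.75, -88, -2  ⇒  Σ = -573
Area = |Σ|/2 = 286.5.

286.5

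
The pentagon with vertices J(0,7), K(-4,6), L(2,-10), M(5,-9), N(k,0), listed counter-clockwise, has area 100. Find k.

7

Write out the shoelace sum; only the two edges meeting at N involve k:
2·Area = [(5·0 − k·(-9)) + (k·7 − 0·0)] + 88
       = 16·k + 88 = 200
⇒ k = 7.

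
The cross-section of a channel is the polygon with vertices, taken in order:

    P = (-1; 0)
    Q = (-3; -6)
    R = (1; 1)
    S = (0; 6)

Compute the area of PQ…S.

10.5

Apply Gauss's area formula: 2A = Σ (x_i·y_{i+1} − x_{i+1}·y_i), indices taken mod 4.
Σ = (6) + (3) + (6) + (6) = 21
Area = |Σ|/2 = 10.5.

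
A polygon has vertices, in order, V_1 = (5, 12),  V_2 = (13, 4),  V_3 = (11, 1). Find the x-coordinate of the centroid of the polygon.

29/3

Apply the shoelace formula. First the cross-terms c_i = x_i·y_{i+1} − x_{i+1}·y_i:
  -136, -31, 127  ⇒  2A = -40, A = -20.
Then Σ (x_i + x_{i+1})·c_i = -1160, so x̄ = -1160 / (6·(-20)) = 29/3.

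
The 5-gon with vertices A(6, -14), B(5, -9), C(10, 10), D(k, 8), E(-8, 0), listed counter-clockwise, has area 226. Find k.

Write out the shoelace sum; only the two edges meeting at D involve k:
2·Area = [(10·8 − k·10) + (k·0 − (-8)·8)] + 268
       = -10·k + 412 = 452
⇒ k = -4.

-4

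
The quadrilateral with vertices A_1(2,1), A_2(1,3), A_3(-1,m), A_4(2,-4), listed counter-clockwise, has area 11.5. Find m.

-1

The doubled signed area Σ (x_i y_{i+1} − x_{i+1} y_i) is linear in m.
With m=0 it equals 22; the coefficient of m is -1 (from the two edges through A_3).
So -1·m + 22 = 2·11.5 = 23 ⇒ m = -1.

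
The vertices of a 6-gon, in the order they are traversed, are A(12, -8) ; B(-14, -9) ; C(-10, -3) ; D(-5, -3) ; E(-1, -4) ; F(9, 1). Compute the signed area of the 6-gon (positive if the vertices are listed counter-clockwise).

Apply Gauss's area formula: 2A = Σ (x_i·y_{i+1} − x_{i+1}·y_i), indices taken mod 6.
Σ = (-220) + (-48) + (15) + (17) + (35) + (-84) = -285
Signed area = Σ/2 = -142.5 (negative ⇒ clockwise traversal).

-142.5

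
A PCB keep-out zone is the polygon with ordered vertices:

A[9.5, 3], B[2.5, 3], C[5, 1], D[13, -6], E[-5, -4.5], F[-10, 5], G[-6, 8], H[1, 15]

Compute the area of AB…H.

Σ = (21) + (-12.5) + (-43) + (-88.5) + (-70) + (-50) + (-98) + (-139.5) = -480.5
Area = |Σ|/2 = 240.25.

240.25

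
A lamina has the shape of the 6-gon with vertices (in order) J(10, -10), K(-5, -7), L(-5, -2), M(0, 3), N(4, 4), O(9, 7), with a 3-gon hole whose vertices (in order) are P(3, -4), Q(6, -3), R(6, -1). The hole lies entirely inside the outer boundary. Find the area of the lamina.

167

Outer boundary:
Apply Gauss's area formula: 2A = Σ (x_i·y_{i+1} − x_{i+1}·y_i), indices taken mod 6.
Cross-terms: -120, -25, -15, -12, -8, -160  ⇒  Σ = -340
Area = |Σ|/2 = 170.
Hole:
Cross-terms: 15, 12, -21  ⇒  Σ = 6
Area = |Σ|/2 = 3.
Net area = 170 − 3 = 167.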